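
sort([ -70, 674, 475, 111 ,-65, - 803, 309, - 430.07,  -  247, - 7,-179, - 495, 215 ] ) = [-803  ,-495, - 430.07, - 247, - 179, - 70, - 65, - 7,111, 215, 309,475,674 ]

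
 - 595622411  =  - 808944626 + 213322215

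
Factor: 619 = 619^1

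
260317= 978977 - 718660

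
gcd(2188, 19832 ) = 4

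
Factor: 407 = 11^1*37^1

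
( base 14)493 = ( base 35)Q3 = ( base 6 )4121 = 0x391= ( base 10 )913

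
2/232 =1/116 =0.01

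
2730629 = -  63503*(-43 )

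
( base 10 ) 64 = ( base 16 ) 40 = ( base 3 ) 2101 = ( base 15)44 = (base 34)1u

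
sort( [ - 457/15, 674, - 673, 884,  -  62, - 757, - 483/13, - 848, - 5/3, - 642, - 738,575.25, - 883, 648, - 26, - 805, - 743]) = [ - 883, - 848, - 805,-757,- 743, - 738, - 673 , - 642, - 62 ,-483/13, - 457/15, -26, - 5/3, 575.25,  648, 674,884] 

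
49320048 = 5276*9348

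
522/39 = 174/13=13.38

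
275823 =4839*57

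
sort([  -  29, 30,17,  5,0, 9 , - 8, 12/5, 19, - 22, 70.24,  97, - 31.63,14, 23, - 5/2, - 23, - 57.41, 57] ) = [- 57.41, - 31.63, - 29,  -  23 , - 22, - 8, -5/2, 0, 12/5,5,9,14,17, 19, 23,30, 57,70.24,97 ]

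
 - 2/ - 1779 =2/1779= 0.00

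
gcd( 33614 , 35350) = 14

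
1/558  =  1/558 = 0.00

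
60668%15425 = 14393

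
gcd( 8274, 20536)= 2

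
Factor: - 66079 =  - 13^2*17^1*23^1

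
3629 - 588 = 3041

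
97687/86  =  1135 + 77/86 = 1135.90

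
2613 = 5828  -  3215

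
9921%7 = 2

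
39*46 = 1794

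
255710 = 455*562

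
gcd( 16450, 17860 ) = 470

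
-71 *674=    -47854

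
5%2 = 1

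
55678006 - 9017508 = 46660498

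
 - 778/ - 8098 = 389/4049 = 0.10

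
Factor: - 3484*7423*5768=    - 149170470176 = - 2^5*7^1*13^2*67^1*103^1*571^1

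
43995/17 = 2587 + 16/17 = 2587.94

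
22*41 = 902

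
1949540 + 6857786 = 8807326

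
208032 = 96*2167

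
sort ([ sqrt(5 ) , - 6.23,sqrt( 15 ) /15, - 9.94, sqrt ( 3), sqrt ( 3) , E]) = [ - 9.94, - 6.23, sqrt(15) /15, sqrt (3 ), sqrt(3), sqrt(5), E] 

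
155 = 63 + 92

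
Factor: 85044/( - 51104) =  - 2^( - 3) * 3^1*19^1*373^1*1597^( - 1) = - 21261/12776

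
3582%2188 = 1394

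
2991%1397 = 197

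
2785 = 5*557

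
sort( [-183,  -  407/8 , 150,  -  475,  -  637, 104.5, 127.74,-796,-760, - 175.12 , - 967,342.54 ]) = [-967, -796,-760, - 637,  -  475, - 183, - 175.12,-407/8 , 104.5,127.74, 150,342.54]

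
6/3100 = 3/1550 = 0.00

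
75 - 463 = - 388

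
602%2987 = 602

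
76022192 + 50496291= 126518483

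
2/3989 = 2/3989= 0.00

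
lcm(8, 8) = 8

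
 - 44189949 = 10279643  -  54469592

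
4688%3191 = 1497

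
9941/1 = 9941 = 9941.00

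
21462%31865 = 21462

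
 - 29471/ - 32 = 920+31/32= 920.97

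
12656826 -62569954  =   - 49913128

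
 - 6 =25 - 31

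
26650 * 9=239850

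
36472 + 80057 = 116529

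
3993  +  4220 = 8213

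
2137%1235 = 902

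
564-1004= -440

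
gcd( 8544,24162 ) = 6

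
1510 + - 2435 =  - 925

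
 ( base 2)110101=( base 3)1222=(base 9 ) 58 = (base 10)53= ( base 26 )21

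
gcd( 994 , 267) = 1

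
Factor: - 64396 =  - 2^2*17^1*947^1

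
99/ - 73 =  - 99/73 = -  1.36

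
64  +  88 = 152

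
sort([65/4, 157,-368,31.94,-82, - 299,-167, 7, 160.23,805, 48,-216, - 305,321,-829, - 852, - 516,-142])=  [ - 852, - 829, - 516, - 368,-305,  -  299,-216,-167, - 142, - 82,7, 65/4, 31.94,48,157,160.23, 321,805]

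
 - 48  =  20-68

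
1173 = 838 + 335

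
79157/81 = 977 + 20/81= 977.25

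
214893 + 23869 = 238762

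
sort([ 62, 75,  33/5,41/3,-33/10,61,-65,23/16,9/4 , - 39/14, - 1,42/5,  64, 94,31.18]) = [ - 65,-33/10, - 39/14,- 1,23/16,9/4,33/5,42/5, 41/3,31.18,61, 62,  64,75,94]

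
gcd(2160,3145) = 5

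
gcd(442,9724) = 442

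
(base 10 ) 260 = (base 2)100000100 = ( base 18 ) E8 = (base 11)217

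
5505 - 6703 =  - 1198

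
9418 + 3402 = 12820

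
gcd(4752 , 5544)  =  792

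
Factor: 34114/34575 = 74/75 = 2^1 * 3^( - 1 ) *5^(-2 )*37^1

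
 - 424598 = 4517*( - 94 )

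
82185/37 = 2221 + 8/37=2221.22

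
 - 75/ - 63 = 25/21 = 1.19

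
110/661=110/661  =  0.17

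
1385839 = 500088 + 885751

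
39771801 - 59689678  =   - 19917877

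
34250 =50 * 685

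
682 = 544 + 138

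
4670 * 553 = 2582510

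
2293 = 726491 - 724198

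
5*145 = 725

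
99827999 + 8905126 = 108733125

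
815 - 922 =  - 107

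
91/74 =1 + 17/74 = 1.23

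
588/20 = 29 + 2/5 = 29.40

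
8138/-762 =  - 11 + 122/381 = -10.68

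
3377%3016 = 361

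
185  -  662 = -477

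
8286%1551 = 531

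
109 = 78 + 31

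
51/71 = 51/71 = 0.72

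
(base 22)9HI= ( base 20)BH8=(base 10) 4748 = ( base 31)4T5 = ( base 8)11214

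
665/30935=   133/6187 = 0.02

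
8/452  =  2/113  =  0.02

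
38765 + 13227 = 51992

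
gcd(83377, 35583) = 1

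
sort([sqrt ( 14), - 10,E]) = [ - 10,E, sqrt(14)]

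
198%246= 198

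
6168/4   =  1542 = 1542.00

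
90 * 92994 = 8369460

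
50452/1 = 50452 = 50452.00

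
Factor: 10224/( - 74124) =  - 4/29 = - 2^2 * 29^(- 1 )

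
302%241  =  61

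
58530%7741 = 4343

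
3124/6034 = 1562/3017 = 0.52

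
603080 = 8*75385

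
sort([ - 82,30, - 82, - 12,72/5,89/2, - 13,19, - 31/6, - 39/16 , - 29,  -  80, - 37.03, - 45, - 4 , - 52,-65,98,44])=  [ - 82, - 82, - 80, - 65, - 52, - 45, - 37.03, - 29,-13, - 12, - 31/6 , - 4, - 39/16,72/5, 19, 30 , 44,89/2,98] 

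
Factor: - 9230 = -2^1*5^1*13^1*71^1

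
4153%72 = 49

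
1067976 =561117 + 506859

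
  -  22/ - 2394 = 11/1197 = 0.01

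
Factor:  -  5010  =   - 2^1*3^1*5^1*167^1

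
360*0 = 0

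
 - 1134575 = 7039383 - 8173958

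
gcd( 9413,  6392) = 1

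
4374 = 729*6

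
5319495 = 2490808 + 2828687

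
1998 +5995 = 7993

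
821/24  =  821/24 = 34.21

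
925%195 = 145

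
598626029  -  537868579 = 60757450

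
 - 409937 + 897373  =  487436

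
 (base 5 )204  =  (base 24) 26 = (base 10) 54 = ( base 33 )1L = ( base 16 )36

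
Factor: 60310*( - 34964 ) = -2108678840 = - 2^3*5^1*37^1*163^1*8741^1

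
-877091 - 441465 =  - 1318556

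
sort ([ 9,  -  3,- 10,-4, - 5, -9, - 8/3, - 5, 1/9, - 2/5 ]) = [ - 10, - 9,  -  5, - 5,-4, - 3, - 8/3 , - 2/5, 1/9, 9]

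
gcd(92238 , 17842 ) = 2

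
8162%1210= 902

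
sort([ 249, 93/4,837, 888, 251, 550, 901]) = [ 93/4, 249, 251,550, 837  ,  888, 901 ]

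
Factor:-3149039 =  - 1087^1 * 2897^1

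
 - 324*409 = -132516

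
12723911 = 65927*193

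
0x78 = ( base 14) 88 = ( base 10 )120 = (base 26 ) 4g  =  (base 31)3R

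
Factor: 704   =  2^6*11^1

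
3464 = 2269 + 1195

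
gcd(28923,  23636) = 311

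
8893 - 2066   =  6827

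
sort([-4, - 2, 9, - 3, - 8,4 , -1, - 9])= [ - 9 ,-8, - 4, - 3, - 2,-1, 4, 9 ] 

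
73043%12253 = 11778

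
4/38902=2/19451 =0.00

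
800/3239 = 800/3239 =0.25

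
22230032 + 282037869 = 304267901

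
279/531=31/59 = 0.53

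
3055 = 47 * 65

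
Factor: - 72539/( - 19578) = 2^( - 1 )*3^(- 1 )*13^(  -  1) *17^2=289/78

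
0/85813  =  0 =0.00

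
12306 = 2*6153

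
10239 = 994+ 9245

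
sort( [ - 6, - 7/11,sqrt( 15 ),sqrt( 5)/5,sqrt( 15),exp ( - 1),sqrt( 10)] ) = [  -  6, - 7/11,exp (  -  1),sqrt (5)/5,sqrt(10 ),sqrt( 15), sqrt(15)]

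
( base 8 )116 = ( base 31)2G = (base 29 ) 2k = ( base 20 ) 3I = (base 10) 78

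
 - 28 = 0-28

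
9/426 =3/142= 0.02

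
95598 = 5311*18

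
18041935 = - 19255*( - 937) 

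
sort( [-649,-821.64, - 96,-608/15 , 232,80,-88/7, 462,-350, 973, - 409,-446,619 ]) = [- 821.64, - 649, - 446,-409, - 350, - 96,-608/15, - 88/7,80, 232,462,619,973 ] 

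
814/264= 3 + 1/12 = 3.08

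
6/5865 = 2/1955 = 0.00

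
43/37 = 1 + 6/37= 1.16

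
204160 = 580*352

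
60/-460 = -1 + 20/23 = - 0.13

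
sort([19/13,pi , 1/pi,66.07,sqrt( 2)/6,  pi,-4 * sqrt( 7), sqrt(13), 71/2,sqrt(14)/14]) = [ -4*sqrt( 7), sqrt( 2)/6,sqrt( 14) /14, 1/pi,19/13 , pi,pi,sqrt( 13 ),71/2,66.07]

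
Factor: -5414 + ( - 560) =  - 5974= -2^1 *29^1*103^1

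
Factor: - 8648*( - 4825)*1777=2^3*5^2 *23^1 *47^1*193^1*1777^1=74148168200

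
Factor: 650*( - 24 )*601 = - 9375600= - 2^4*3^1*5^2*13^1*601^1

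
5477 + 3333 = 8810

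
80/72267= 80/72267 = 0.00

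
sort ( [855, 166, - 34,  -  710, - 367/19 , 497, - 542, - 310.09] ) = [ - 710, - 542, - 310.09, - 34,- 367/19, 166,497,855 ]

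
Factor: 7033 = 13^1 * 541^1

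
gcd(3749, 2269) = 1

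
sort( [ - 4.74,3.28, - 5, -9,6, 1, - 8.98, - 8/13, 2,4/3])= [ - 9, - 8.98 , - 5,- 4.74 , - 8/13,1, 4/3,2, 3.28, 6 ]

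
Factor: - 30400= - 2^6 * 5^2*19^1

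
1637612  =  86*19042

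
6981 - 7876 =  - 895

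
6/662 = 3/331=0.01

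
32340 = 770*42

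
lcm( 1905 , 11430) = 11430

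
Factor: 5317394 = 2^1*89^1 * 29873^1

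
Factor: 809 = 809^1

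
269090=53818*5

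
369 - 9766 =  - 9397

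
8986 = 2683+6303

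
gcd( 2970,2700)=270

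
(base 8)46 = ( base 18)22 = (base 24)1e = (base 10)38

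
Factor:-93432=-2^3*3^1*17^1 * 229^1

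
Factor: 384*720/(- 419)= -2^11 * 3^3*5^1*419^ ( - 1 ) =- 276480/419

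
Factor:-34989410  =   - 2^1 *5^1*67^1*52223^1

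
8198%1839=842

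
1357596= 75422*18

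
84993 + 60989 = 145982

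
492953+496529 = 989482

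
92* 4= 368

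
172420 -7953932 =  - 7781512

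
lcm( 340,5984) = 29920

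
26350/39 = 675 + 25/39 =675.64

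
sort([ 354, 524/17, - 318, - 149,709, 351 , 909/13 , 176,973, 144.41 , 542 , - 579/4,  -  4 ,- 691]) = [ - 691, - 318, - 149, - 579/4, - 4, 524/17, 909/13, 144.41, 176, 351 , 354,  542, 709, 973]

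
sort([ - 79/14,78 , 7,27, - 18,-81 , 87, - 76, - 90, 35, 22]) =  [-90,-81  ,  -  76,  -  18,-79/14,7, 22,  27,35,78, 87] 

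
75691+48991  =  124682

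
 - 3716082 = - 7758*479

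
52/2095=52/2095 = 0.02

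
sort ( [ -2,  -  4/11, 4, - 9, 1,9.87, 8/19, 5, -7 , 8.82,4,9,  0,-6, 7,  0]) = [ -9, - 7,  -  6, -2, -4/11, 0, 0,8/19, 1,4, 4 , 5, 7, 8.82, 9, 9.87]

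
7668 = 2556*3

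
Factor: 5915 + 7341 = 2^3*1657^1 = 13256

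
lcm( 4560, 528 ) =50160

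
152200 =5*30440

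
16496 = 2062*8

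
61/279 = 61/279= 0.22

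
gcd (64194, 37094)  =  2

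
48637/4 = 48637/4 = 12159.25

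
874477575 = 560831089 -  - 313646486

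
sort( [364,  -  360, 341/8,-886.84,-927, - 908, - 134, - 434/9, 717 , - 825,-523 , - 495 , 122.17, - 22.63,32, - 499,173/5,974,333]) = [ - 927, - 908, -886.84, - 825, - 523,-499, - 495 ,-360,  -  134, - 434/9 ,-22.63, 32,  173/5, 341/8, 122.17,333,  364,717,974 ]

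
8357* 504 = 4211928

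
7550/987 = 7 + 641/987 =7.65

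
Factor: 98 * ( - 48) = - 2^5*3^1*7^2 = -4704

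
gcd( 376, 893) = 47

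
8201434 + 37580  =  8239014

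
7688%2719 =2250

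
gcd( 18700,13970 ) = 110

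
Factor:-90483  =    -  3^1 * 30161^1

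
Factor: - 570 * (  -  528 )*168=50561280 = 2^8*3^3*5^1*7^1*11^1*19^1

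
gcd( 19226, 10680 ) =2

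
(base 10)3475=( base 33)36A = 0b110110010011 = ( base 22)73L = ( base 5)102400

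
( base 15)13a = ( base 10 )280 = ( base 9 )341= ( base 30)9a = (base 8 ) 430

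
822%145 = 97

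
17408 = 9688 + 7720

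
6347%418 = 77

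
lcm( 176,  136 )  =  2992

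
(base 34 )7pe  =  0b10001011111100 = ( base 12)5224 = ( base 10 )8956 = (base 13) 40CC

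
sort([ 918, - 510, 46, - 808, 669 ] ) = [ - 808, - 510,  46, 669, 918] 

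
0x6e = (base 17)68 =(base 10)110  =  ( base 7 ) 215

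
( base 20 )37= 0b1000011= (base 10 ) 67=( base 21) 34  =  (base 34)1X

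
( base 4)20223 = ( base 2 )1000101011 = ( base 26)l9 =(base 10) 555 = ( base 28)jn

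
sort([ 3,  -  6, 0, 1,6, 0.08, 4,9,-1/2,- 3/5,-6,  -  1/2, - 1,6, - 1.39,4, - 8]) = [- 8,  -  6,  -  6, - 1.39 , - 1,  -  3/5,-1/2,-1/2,0,0.08, 1,3, 4,4, 6,6,9 ]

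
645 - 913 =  -268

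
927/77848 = 927/77848 = 0.01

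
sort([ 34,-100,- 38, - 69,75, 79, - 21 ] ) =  [-100, - 69, - 38, - 21,34, 75, 79 ]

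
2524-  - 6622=9146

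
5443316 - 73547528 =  - 68104212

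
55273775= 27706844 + 27566931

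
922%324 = 274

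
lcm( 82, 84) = 3444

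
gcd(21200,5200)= 400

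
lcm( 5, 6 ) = 30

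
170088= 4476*38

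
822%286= 250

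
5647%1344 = 271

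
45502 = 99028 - 53526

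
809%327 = 155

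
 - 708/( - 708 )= 1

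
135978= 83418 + 52560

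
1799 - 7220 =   -  5421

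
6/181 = 6/181=0.03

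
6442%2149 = 2144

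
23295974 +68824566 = 92120540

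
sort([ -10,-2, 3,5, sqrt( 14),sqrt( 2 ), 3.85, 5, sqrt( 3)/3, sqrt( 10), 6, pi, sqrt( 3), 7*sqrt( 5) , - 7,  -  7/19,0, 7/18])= [  -  10,-7, - 2,-7/19, 0,7/18,sqrt(3) /3, sqrt( 2 ), sqrt( 3) , 3, pi , sqrt( 10), sqrt( 14), 3.85, 5,5, 6,7*sqrt( 5)] 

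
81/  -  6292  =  -1+6211/6292 = - 0.01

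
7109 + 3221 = 10330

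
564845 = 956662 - 391817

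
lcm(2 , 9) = 18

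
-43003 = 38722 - 81725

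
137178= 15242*9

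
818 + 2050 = 2868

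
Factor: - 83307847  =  -7^1*83^1*143387^1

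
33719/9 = 33719/9 = 3746.56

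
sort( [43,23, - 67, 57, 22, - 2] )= [ - 67, - 2, 22, 23,43, 57] 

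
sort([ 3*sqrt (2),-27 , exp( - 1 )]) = [ - 27, exp(-1),3* sqrt(2 ) ] 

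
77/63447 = 77/63447 = 0.00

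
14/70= 1/5 = 0.20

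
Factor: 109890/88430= 3^3*11^1*239^( - 1)  =  297/239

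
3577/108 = 3577/108 = 33.12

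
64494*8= 515952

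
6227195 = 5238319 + 988876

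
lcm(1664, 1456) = 11648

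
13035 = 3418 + 9617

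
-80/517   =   - 80/517 = - 0.15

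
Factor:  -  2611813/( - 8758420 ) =2^( - 2)*5^(-1 )*11^( - 1)*41^(-1 ) * 971^(-1 )*2611813^1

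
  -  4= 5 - 9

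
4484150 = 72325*62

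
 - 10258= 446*(-23 )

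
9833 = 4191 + 5642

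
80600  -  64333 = 16267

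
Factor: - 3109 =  - 3109^1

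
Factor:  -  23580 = -2^2*3^2*5^1*131^1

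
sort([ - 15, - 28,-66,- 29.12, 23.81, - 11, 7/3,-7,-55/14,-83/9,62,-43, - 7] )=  [ - 66,-43,-29.12, - 28,-15, - 11,-83/9,  -  7,-7, - 55/14, 7/3, 23.81,62 ] 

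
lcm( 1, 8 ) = 8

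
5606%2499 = 608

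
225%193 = 32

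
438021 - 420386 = 17635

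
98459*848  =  83493232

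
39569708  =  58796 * 673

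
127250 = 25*5090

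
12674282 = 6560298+6113984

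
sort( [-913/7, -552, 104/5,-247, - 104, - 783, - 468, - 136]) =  [ - 783, - 552 , - 468, - 247, -136,-913/7,-104,104/5 ] 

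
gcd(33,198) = 33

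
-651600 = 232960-884560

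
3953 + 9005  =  12958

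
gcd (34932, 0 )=34932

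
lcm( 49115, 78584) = 392920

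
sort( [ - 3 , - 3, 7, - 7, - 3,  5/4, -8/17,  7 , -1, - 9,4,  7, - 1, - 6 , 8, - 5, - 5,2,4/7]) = [ - 9, - 7, - 6, - 5, - 5 , - 3, - 3, - 3, - 1, - 1, - 8/17, 4/7,  5/4,2, 4, 7,  7,  7 , 8 ]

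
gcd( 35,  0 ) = 35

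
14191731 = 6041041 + 8150690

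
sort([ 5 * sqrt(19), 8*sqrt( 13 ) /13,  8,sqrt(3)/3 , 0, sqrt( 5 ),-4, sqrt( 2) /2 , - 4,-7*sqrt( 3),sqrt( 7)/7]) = [  -  7*sqrt( 3), - 4,-4, 0, sqrt( 7 )/7,sqrt( 3) /3,  sqrt ( 2) /2, 8*sqrt( 13) /13,sqrt( 5 ) , 8, 5*sqrt(19)]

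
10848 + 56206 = 67054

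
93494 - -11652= 105146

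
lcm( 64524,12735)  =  967860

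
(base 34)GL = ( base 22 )13f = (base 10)565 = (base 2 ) 1000110101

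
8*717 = 5736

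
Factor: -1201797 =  - 3^4*37^1 * 401^1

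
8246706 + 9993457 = 18240163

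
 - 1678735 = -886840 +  - 791895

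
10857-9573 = 1284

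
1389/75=463/25= 18.52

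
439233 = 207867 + 231366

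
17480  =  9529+7951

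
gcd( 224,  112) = 112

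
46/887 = 46/887 = 0.05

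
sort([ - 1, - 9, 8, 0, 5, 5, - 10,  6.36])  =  [-10, - 9, - 1,0, 5, 5,6.36,8 ] 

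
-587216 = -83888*7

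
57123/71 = 57123/71 = 804.55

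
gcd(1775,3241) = 1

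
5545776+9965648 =15511424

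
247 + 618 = 865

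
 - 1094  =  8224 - 9318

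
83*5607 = 465381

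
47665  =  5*9533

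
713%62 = 31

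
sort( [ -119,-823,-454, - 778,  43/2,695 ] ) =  [ - 823, - 778 , - 454, - 119, 43/2, 695]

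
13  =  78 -65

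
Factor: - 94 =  - 2^1*47^1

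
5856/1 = 5856 =5856.00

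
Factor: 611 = 13^1*47^1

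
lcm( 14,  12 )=84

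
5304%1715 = 159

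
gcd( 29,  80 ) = 1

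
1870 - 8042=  - 6172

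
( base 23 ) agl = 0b1011000101111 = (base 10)5679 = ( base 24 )9kf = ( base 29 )6LO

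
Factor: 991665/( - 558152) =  - 2^ (  -  3 ) * 3^2*5^1*7^( - 1)*9967^( - 1 )*22037^1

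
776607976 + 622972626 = 1399580602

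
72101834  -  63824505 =8277329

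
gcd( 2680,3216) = 536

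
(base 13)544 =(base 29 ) 122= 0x385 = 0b1110000101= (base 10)901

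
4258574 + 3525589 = 7784163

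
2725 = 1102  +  1623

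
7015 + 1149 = 8164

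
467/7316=467/7316 = 0.06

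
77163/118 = 77163/118 = 653.92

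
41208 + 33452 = 74660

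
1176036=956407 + 219629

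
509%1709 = 509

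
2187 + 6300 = 8487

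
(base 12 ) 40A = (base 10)586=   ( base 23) 12b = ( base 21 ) 16j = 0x24A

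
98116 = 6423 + 91693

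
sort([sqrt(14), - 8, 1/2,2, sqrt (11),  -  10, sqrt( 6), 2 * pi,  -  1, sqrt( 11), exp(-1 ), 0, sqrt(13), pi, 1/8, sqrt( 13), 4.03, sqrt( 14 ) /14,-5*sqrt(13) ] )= [ - 5*sqrt ( 13 ),  -  10 , - 8, - 1, 0 , 1/8,sqrt ( 14) /14,exp( - 1 ),1/2, 2,sqrt(6),pi, sqrt( 11 ), sqrt( 11), sqrt (13) , sqrt(13), sqrt ( 14 ), 4.03,2 * pi]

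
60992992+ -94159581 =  - 33166589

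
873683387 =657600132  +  216083255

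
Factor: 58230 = 2^1 * 3^2 * 5^1*647^1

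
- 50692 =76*( - 667 )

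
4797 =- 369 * ( - 13) 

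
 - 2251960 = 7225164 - 9477124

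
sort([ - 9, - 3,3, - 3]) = [ - 9, - 3,-3, 3]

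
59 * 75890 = 4477510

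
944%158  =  154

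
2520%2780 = 2520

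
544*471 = 256224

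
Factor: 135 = 3^3* 5^1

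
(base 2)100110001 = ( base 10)305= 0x131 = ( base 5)2210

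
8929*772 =6893188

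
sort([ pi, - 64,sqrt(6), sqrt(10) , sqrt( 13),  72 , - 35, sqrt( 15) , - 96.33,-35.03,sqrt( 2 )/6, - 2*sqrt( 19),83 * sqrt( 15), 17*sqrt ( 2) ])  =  [-96.33,  -  64, - 35.03, - 35,-2*sqrt( 19),sqrt( 2)/6,  sqrt(6) , pi,sqrt( 10 ), sqrt( 13), sqrt(15 ),17*sqrt(2 ) , 72,83*sqrt( 15) ] 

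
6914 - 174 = 6740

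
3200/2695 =640/539 = 1.19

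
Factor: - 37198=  - 2^1*7^1 * 2657^1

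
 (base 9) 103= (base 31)2M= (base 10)84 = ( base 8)124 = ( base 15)59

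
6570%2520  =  1530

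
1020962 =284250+736712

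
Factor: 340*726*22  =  5430480 = 2^4 * 3^1*5^1*11^3*17^1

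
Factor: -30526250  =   - 2^1*5^4 *24421^1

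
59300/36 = 14825/9 = 1647.22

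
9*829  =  7461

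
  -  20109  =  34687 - 54796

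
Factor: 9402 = 2^1*3^1*1567^1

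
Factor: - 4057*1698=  - 6888786 = - 2^1* 3^1*283^1*4057^1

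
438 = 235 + 203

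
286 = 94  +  192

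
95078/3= 31692 + 2/3 = 31692.67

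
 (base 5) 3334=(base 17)1aa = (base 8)725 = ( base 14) 257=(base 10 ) 469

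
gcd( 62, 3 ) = 1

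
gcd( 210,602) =14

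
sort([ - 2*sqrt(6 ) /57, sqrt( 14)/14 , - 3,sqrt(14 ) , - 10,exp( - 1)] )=[ - 10, - 3, - 2*sqrt ( 6)/57,sqrt(14)/14,exp( - 1) , sqrt (14)]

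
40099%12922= 1333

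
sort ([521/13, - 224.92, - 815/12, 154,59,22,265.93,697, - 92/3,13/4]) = [- 224.92, - 815/12, - 92/3,13/4,22,521/13,59,  154, 265.93,  697] 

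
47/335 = 47/335  =  0.14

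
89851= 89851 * 1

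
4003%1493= 1017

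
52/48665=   52/48665 = 0.00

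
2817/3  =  939  =  939.00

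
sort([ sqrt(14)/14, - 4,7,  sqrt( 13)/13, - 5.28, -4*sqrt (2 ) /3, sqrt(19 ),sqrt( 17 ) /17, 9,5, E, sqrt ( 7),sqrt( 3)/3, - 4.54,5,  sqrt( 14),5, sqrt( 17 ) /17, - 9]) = [ - 9 , - 5.28, - 4.54 , - 4, - 4*sqrt( 2)/3 , sqrt( 17)/17 , sqrt (17 ) /17, sqrt ( 14 ) /14,  sqrt( 13)/13, sqrt( 3)/3,sqrt(7),E, sqrt (14 ), sqrt( 19 ), 5,  5,5, 7,9] 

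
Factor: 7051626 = 2^1*3^2 * 391757^1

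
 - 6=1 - 7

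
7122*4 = 28488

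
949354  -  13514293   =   - 12564939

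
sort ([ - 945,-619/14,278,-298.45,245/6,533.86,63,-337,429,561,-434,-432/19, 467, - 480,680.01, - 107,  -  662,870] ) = [ - 945,-662, - 480, - 434, - 337, - 298.45, -107, - 619/14,  -  432/19,245/6,63,  278  ,  429,467, 533.86,561,680.01, 870] 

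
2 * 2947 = 5894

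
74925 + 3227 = 78152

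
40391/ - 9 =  - 40391/9 = -4487.89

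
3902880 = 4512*865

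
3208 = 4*802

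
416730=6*69455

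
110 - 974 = - 864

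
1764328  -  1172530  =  591798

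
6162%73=30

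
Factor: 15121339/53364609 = 3^( - 3)*31^( - 1)*103^(-1)*619^( - 1 ) *15121339^1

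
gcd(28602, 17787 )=21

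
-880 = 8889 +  -9769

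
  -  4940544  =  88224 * ( - 56 )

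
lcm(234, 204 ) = 7956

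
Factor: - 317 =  - 317^1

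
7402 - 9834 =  - 2432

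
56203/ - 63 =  - 893 + 8/9 = - 892.11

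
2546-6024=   -  3478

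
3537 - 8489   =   -4952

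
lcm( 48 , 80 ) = 240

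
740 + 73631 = 74371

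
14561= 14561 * 1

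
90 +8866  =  8956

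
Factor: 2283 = 3^1 * 761^1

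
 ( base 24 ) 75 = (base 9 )212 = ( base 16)ad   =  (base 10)173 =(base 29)5s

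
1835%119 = 50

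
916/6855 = 916/6855 =0.13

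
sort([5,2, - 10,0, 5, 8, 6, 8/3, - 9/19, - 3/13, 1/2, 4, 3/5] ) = [-10, - 9/19, - 3/13,0, 1/2,3/5, 2, 8/3, 4, 5, 5 , 6, 8 ]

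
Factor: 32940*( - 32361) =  - 2^2*3^4 * 5^1*7^1 * 23^1*61^1*67^1 = - 1065971340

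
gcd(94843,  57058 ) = 1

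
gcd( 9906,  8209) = 1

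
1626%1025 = 601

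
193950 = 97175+96775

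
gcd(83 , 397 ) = 1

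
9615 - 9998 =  - 383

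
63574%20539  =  1957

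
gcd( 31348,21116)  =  4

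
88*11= 968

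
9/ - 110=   -  1 + 101/110 = -0.08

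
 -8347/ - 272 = 491/16 = 30.69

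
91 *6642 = 604422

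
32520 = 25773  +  6747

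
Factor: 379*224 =84896  =  2^5*7^1*379^1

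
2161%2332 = 2161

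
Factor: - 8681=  - 8681^1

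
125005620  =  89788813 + 35216807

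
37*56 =2072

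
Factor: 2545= 5^1*509^1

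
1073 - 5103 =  - 4030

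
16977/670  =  25+227/670 = 25.34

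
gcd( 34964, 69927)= 1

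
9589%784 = 181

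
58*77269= 4481602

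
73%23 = 4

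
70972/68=1043 + 12/17 = 1043.71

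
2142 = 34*63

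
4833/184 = 4833/184 = 26.27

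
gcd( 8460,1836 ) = 36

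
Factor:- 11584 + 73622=62038 =2^1* 31019^1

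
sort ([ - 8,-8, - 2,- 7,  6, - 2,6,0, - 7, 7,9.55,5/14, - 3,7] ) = [ - 8, - 8,-7, - 7,  -  3, - 2, - 2,0,5/14,6, 6,7, 7, 9.55 ] 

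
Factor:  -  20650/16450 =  - 59/47=-47^( - 1)* 59^1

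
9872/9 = 1096 + 8/9= 1096.89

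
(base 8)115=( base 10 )77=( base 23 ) 38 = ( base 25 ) 32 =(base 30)2h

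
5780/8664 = 1445/2166= 0.67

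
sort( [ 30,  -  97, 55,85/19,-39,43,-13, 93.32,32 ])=[ - 97,-39,  -  13,85/19, 30,  32,43, 55,93.32 ]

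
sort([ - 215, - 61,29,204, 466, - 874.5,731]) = [-874.5, - 215,-61, 29,204,466,  731 ] 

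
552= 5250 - 4698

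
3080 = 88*35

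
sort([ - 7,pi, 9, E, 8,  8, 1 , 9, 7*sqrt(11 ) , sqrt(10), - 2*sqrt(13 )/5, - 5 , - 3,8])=[ - 7, - 5,- 3, - 2*sqrt(13 )/5, 1, E,  pi, sqrt ( 10 ), 8,8,8,9, 9, 7*sqrt(11 )] 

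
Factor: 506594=2^1*11^1*23027^1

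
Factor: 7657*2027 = 13^1*19^1*31^1*2027^1  =  15520739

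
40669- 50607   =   - 9938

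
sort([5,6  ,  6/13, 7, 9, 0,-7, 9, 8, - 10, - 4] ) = [ - 10, - 7, - 4, 0, 6/13, 5,  6, 7, 8, 9,9 ] 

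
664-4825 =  - 4161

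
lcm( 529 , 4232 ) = 4232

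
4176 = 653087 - 648911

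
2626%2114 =512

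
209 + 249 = 458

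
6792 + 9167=15959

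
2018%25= 18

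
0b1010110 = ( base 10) 86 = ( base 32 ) 2M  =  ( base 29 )2S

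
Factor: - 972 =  - 2^2*3^5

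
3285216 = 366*8976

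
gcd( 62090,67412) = 1774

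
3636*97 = 352692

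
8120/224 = 36+1/4 = 36.25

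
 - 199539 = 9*( - 22171 ) 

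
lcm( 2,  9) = 18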